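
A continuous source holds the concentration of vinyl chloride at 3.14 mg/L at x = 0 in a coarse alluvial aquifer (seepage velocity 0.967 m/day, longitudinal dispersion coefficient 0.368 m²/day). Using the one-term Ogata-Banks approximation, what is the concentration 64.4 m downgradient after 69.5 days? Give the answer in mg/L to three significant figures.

2.05 mg/L

For a continuous step input, C/C₀ ≈ ½·erfc((x−vt)/(2√(Dt))).
vt = 0.967 × 69.5 = 67.2065 m and 2√(Dt) = 2√(0.368 × 69.5) = 10.11 m.
Argument (x−vt)/(2√(Dt)) = (64.4 − 67.2065)/10.11 = -0.2776; ½·erfc(-0.2776) = 0.6527.
C = 3.14 × 0.6527 = 2.05 mg/L.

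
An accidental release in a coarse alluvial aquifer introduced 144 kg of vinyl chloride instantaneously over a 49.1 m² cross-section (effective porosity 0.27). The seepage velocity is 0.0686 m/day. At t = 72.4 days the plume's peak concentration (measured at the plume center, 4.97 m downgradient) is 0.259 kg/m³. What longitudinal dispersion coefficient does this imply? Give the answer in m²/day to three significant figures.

1.93 m²/day

At the plume center C_max = M/(n_e·A·√(4πDt)), so D = M²/(4πt·(n_e·A·C_max)²).
n_e·A·C_max = 0.27 × 49.1 × 0.259 = 3.434 kg/m.
D = 144²/(4π × 72.4 × 3.434²) = 1.93 m²/day.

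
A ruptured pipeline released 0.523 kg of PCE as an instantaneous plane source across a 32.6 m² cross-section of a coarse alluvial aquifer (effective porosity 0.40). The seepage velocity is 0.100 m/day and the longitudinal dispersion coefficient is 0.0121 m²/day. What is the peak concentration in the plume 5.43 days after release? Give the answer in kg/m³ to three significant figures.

The peak of an instantaneous 1D plume sits at x = vt; there the Gaussian factor is 1 and C_max = M/(n_e·A·√(4πDt)), where n_e·A is the pore area the mass is dissolved in.
√(4πDt) = √(4π × 0.0121 × 5.43) = 0.9087 m, so C_max = 0.523/(0.40 × 32.6 × 0.9087) = 0.0441 kg/m³.

0.0441 kg/m³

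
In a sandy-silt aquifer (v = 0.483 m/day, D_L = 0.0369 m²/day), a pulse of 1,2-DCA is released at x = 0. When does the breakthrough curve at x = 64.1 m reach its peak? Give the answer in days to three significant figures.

For the 1D instantaneous-source solution, setting ∂C/∂t = 0 at fixed x gives v²t² + 2Dt − x² = 0, so t = (√(D² + v²x²) − D)/v².
√(D² + v²x²) = √(0.0369² + 0.483² × 64.1²) = 30.96; v² = 0.233289.
t = (30.96 − 0.0369)/0.233289 = 133 days (vs. the pure-advection estimate x/v = 133 d).

133 days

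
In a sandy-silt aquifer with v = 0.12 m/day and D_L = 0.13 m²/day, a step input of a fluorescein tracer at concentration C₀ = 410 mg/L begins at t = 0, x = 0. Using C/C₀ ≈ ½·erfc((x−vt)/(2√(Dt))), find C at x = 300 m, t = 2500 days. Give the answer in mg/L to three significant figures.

205 mg/L

For a continuous step input, C/C₀ ≈ ½·erfc((x−vt)/(2√(Dt))).
vt = 0.12 × 2500 = 300 m and 2√(Dt) = 2√(0.13 × 2500) = 36.06 m.
Argument (x−vt)/(2√(Dt)) = (300 − 300)/36.06 = 0; ½·erfc(0) = 0.5000.
C = 410 × 0.5000 = 205 mg/L.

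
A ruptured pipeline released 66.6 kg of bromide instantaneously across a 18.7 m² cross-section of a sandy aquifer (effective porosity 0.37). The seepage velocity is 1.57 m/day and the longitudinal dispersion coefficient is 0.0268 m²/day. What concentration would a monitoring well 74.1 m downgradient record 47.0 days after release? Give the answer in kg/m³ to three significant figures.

2.37 kg/m³

For an instantaneous plane source, C(x,t) = M/(n_e·A·√(4πDt)) · exp(−(x−vt)²/(4Dt)), with n_e·A the pore (flow) area.
Plume center vt = 1.57 × 47.0 = 73.79 m, so the well at 74.1 m is 0.31 m downgradient of the peak.
√(4πDt) = 3.979 m, giving peak height M/(n_e·A·√(4πDt)) = 66.6/(0.37 × 18.7 × 3.979) = 2.419 kg/m³.
(x−vt)²/(4Dt) = (0.31)²/(4 × 0.0268 × 47.0) = 0.01907; exp(−0.01907) = 0.9811.
C = 2.419 × 0.9811 = 2.37 kg/m³.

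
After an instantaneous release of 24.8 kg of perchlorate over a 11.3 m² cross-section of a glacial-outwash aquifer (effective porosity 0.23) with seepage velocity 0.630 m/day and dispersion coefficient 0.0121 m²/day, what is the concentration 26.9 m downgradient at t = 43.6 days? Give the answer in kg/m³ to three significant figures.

3.18 kg/m³

For an instantaneous plane source, C(x,t) = M/(n_e·A·√(4πDt)) · exp(−(x−vt)²/(4Dt)), with n_e·A the pore (flow) area.
Plume center vt = 0.630 × 43.6 = 27.468 m, so the well at 26.9 m is 0.568 m upgradient of the peak.
√(4πDt) = 2.575 m, giving peak height M/(n_e·A·√(4πDt)) = 24.8/(0.23 × 11.3 × 2.575) = 3.706 kg/m³.
(x−vt)²/(4Dt) = (-0.568)²/(4 × 0.0121 × 43.6) = 0.1529; exp(−0.1529) = 0.8582.
C = 3.706 × 0.8582 = 3.18 kg/m³.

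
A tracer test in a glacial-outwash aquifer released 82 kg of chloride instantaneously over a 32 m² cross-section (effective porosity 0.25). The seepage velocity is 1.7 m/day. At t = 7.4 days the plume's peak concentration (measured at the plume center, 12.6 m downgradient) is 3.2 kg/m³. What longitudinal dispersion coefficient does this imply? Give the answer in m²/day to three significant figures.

At the plume center C_max = M/(n_e·A·√(4πDt)), so D = M²/(4πt·(n_e·A·C_max)²).
n_e·A·C_max = 0.25 × 32 × 3.2 = 25.60 kg/m.
D = 82²/(4π × 7.4 × 25.60²) = 0.110 m²/day.

0.110 m²/day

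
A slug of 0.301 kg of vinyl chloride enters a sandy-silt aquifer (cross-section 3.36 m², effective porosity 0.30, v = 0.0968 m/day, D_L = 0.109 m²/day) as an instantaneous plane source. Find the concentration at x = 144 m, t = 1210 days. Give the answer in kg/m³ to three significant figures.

For an instantaneous plane source, C(x,t) = M/(n_e·A·√(4πDt)) · exp(−(x−vt)²/(4Dt)), with n_e·A the pore (flow) area.
Plume center vt = 0.0968 × 1210 = 117.128 m, so the well at 144 m is 26.872 m downgradient of the peak.
√(4πDt) = 40.71 m, giving peak height M/(n_e·A·√(4πDt)) = 0.301/(0.30 × 3.36 × 40.71) = 0.007335 kg/m³.
(x−vt)²/(4Dt) = (26.872)²/(4 × 0.109 × 1210) = 1.369; exp(−1.369) = 0.2544.
C = 0.007335 × 0.2544 = 0.00187 kg/m³.

0.00187 kg/m³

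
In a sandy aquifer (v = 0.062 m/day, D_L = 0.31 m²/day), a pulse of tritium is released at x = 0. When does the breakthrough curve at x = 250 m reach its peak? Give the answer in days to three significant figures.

3950 days

For the 1D instantaneous-source solution, setting ∂C/∂t = 0 at fixed x gives v²t² + 2Dt − x² = 0, so t = (√(D² + v²x²) − D)/v².
√(D² + v²x²) = √(0.31² + 0.062² × 250²) = 15.50; v² = 0.003844.
t = (15.50 − 0.31)/0.003844 = 3950 days (vs. the pure-advection estimate x/v = 4030 d).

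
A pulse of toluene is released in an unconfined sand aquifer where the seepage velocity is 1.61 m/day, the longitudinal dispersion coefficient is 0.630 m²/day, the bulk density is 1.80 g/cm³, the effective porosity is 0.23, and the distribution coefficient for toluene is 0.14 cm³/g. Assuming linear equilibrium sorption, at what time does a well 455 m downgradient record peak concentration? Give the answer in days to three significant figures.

592 days

Retardation factor R = 1 + ρ_b·K_d/n = 1 + 1.80 × 0.14/0.23 = 2.096.
Sorption retards both mechanisms: v_R = v/R = 0.7681 m/day, D_R = D/R = 0.3006 m²/day.
Peak time from v_R²t² + 2D_R t − x² = 0: t = (√(D_R² + v_R²x²) − D_R)/v_R².
√(D_R² + v_R²x²) = √(0.3006² + 0.7681² × 455²) = 349.5; v_R² = 0.5900.
t = (349.5 − 0.3006)/0.5900 = 592 days.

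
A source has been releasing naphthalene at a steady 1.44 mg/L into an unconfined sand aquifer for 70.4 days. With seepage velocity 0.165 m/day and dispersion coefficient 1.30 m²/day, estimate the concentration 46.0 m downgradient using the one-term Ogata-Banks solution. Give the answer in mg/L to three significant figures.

0.00795 mg/L

For a continuous step input, C/C₀ ≈ ½·erfc((x−vt)/(2√(Dt))).
vt = 0.165 × 70.4 = 11.616 m and 2√(Dt) = 2√(1.30 × 70.4) = 19.13 m.
Argument (x−vt)/(2√(Dt)) = (46.0 − 11.616)/19.13 = 1.797; ½·erfc(1.797) = 0.005521.
C = 1.44 × 0.005521 = 0.00795 mg/L.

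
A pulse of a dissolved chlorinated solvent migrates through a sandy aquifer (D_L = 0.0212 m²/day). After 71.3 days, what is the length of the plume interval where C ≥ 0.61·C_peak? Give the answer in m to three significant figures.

3.46 m

The plume is Gaussian with σ = √(2Dt) = √(2 × 0.0212 × 71.3) = 1.739 m.
C/C_peak = exp(−Δx²/(2σ²)) = 0.61 ⇒ Δx = σ·√(−2 ln 0.61) = 1.739 × 0.9943 = 1.729 m.
Width = 2Δx = 3.46 m.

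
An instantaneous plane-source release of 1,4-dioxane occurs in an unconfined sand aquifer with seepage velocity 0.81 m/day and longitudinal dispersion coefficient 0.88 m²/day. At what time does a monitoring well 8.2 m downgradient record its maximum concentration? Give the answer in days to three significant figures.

For the 1D instantaneous-source solution, setting ∂C/∂t = 0 at fixed x gives v²t² + 2Dt − x² = 0, so t = (√(D² + v²x²) − D)/v².
√(D² + v²x²) = √(0.88² + 0.81² × 8.2²) = 6.700; v² = 0.6561.
t = (6.700 − 0.88)/0.6561 = 8.87 days (vs. the pure-advection estimate x/v = 10.1 d).

8.87 days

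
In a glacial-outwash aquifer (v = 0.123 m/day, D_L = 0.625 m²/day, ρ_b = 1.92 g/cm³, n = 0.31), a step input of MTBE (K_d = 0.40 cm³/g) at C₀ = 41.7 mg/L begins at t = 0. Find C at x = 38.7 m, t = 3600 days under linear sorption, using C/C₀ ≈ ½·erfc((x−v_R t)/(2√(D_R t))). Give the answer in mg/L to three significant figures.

41.4 mg/L

Retardation factor R = 1 + ρ_b·K_d/n = 1 + 1.92 × 0.40/0.31 = 3.477.
Sorption retards both mechanisms: v_R = v/R = 0.03538 m/day, D_R = D/R = 0.1798 m²/day.
v_R·t = 0.03538 × 3600 = 127.368 m; 2√(D_R t) = 50.88 m; argument = (38.7 − 127.368)/50.88 = -1.743.
C = C₀ × ½·erfc(-1.743) = 41.7 × 0.9931 = 41.4 mg/L.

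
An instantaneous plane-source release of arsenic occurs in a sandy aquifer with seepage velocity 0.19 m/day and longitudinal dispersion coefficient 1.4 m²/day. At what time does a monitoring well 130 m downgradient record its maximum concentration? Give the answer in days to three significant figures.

For the 1D instantaneous-source solution, setting ∂C/∂t = 0 at fixed x gives v²t² + 2Dt − x² = 0, so t = (√(D² + v²x²) − D)/v².
√(D² + v²x²) = √(1.4² + 0.19² × 130²) = 24.74; v² = 0.0361.
t = (24.74 − 1.4)/0.0361 = 647 days (vs. the pure-advection estimate x/v = 684 d).

647 days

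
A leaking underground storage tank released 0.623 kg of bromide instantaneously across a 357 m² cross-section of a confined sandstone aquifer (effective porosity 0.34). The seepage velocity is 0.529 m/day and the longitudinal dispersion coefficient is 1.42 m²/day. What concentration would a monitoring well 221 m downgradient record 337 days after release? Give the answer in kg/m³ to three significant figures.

2.55e-05 kg/m³

For an instantaneous plane source, C(x,t) = M/(n_e·A·√(4πDt)) · exp(−(x−vt)²/(4Dt)), with n_e·A the pore (flow) area.
Plume center vt = 0.529 × 337 = 178.273 m, so the well at 221 m is 42.727 m downgradient of the peak.
√(4πDt) = 77.55 m, giving peak height M/(n_e·A·√(4πDt)) = 0.623/(0.34 × 357 × 77.55) = 6.618e-05 kg/m³.
(x−vt)²/(4Dt) = (42.727)²/(4 × 1.42 × 337) = 0.9537; exp(−0.9537) = 0.3853.
C = 6.618e-05 × 0.3853 = 2.55e-05 kg/m³.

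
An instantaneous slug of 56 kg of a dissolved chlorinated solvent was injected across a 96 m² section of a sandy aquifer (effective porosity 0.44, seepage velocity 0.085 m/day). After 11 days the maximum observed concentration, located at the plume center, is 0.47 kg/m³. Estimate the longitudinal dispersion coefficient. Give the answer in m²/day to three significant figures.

At the plume center C_max = M/(n_e·A·√(4πDt)), so D = M²/(4πt·(n_e·A·C_max)²).
n_e·A·C_max = 0.44 × 96 × 0.47 = 19.85 kg/m.
D = 56²/(4π × 11 × 19.85²) = 0.0576 m²/day.

0.0576 m²/day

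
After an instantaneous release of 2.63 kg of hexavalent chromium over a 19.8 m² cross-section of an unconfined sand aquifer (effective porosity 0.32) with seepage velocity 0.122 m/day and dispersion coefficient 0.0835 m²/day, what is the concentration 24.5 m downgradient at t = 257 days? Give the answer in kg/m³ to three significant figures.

For an instantaneous plane source, C(x,t) = M/(n_e·A·√(4πDt)) · exp(−(x−vt)²/(4Dt)), with n_e·A the pore (flow) area.
Plume center vt = 0.122 × 257 = 31.354 m, so the well at 24.5 m is 6.854 m upgradient of the peak.
√(4πDt) = 16.42 m, giving peak height M/(n_e·A·√(4πDt)) = 2.63/(0.32 × 19.8 × 16.42) = 0.02528 kg/m³.
(x−vt)²/(4Dt) = (-6.854)²/(4 × 0.0835 × 257) = 0.5473; exp(−0.5473) = 0.5785.
C = 0.02528 × 0.5785 = 0.0146 kg/m³.

0.0146 kg/m³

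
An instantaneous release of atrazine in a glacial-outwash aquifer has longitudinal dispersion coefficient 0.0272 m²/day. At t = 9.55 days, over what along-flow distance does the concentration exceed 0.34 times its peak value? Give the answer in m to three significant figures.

2.12 m

The plume is Gaussian with σ = √(2Dt) = √(2 × 0.0272 × 9.55) = 0.7208 m.
C/C_peak = exp(−Δx²/(2σ²)) = 0.34 ⇒ Δx = σ·√(−2 ln 0.34) = 0.7208 × 1.469 = 1.059 m.
Width = 2Δx = 2.12 m.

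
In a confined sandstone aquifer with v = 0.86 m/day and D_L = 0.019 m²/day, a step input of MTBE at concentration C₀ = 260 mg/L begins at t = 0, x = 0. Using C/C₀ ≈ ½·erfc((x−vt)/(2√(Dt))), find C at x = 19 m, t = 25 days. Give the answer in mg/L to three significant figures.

For a continuous step input, C/C₀ ≈ ½·erfc((x−vt)/(2√(Dt))).
vt = 0.86 × 25 = 21.5 m and 2√(Dt) = 2√(0.019 × 25) = 1.378 m.
Argument (x−vt)/(2√(Dt)) = (19 − 21.5)/1.378 = -1.814; ½·erfc(-1.814) = 0.9948.
C = 260 × 0.9948 = 259 mg/L.

259 mg/L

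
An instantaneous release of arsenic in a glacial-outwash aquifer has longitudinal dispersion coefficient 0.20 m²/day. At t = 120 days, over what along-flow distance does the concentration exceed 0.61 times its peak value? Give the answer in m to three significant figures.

The plume is Gaussian with σ = √(2Dt) = √(2 × 0.20 × 120) = 6.928 m.
C/C_peak = exp(−Δx²/(2σ²)) = 0.61 ⇒ Δx = σ·√(−2 ln 0.61) = 6.928 × 0.9943 = 6.889 m.
Width = 2Δx = 13.8 m.

13.8 m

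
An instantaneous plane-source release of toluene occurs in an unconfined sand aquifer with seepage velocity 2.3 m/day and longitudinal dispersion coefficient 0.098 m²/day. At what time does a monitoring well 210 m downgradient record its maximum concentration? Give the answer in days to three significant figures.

91.3 days

For the 1D instantaneous-source solution, setting ∂C/∂t = 0 at fixed x gives v²t² + 2Dt − x² = 0, so t = (√(D² + v²x²) − D)/v².
√(D² + v²x²) = √(0.098² + 2.3² × 210²) = 483.0; v² = 5.29.
t = (483.0 − 0.098)/5.29 = 91.3 days (vs. the pure-advection estimate x/v = 91.3 d).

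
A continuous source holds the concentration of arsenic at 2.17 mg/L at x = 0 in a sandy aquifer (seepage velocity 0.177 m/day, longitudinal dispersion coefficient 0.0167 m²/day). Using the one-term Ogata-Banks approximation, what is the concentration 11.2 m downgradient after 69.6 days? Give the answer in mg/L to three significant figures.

1.67 mg/L

For a continuous step input, C/C₀ ≈ ½·erfc((x−vt)/(2√(Dt))).
vt = 0.177 × 69.6 = 12.3192 m and 2√(Dt) = 2√(0.0167 × 69.6) = 2.156 m.
Argument (x−vt)/(2√(Dt)) = (11.2 − 12.3192)/2.156 = -0.5191; ½·erfc(-0.5191) = 0.7686.
C = 2.17 × 0.7686 = 1.67 mg/L.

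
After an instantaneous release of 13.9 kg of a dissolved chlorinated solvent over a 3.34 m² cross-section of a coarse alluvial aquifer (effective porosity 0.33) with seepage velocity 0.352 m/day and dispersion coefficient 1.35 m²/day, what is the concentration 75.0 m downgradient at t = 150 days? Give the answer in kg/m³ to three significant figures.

0.136 kg/m³

For an instantaneous plane source, C(x,t) = M/(n_e·A·√(4πDt)) · exp(−(x−vt)²/(4Dt)), with n_e·A the pore (flow) area.
Plume center vt = 0.352 × 150 = 52.8 m, so the well at 75.0 m is 22.2 m downgradient of the peak.
√(4πDt) = 50.44 m, giving peak height M/(n_e·A·√(4πDt)) = 13.9/(0.33 × 3.34 × 50.44) = 0.2500 kg/m³.
(x−vt)²/(4Dt) = (22.2)²/(4 × 1.35 × 150) = 0.6084; exp(−0.6084) = 0.5442.
C = 0.2500 × 0.5442 = 0.136 kg/m³.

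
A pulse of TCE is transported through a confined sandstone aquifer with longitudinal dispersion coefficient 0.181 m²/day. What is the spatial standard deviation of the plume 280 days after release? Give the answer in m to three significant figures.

Dispersive spreading gives a Gaussian with σ² = 2Dt; advection only shifts the center.
σ = √(2 × 0.181 × 280) = 10.1 m.

10.1 m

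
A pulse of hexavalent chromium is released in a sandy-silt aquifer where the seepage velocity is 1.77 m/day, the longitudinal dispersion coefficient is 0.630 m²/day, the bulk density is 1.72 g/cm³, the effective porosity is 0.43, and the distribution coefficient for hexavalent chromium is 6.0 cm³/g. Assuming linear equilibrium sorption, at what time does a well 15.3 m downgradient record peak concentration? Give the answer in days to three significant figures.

211 days

Retardation factor R = 1 + ρ_b·K_d/n = 1 + 1.72 × 6.0/0.43 = 25.00.
Sorption retards both mechanisms: v_R = v/R = 0.07080 m/day, D_R = D/R = 0.02520 m²/day.
Peak time from v_R²t² + 2D_R t − x² = 0: t = (√(D_R² + v_R²x²) − D_R)/v_R².
√(D_R² + v_R²x²) = √(0.02520² + 0.07080² × 15.3²) = 1.084; v_R² = 0.005013.
t = (1.084 − 0.02520)/0.005013 = 211 days.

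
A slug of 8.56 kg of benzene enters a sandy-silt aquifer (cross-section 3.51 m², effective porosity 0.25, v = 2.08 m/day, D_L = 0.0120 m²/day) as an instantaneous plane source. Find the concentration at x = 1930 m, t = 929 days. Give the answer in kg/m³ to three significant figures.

For an instantaneous plane source, C(x,t) = M/(n_e·A·√(4πDt)) · exp(−(x−vt)²/(4Dt)), with n_e·A the pore (flow) area.
Plume center vt = 2.08 × 929 = 1932.32 m, so the well at 1930 m is 2.32 m upgradient of the peak.
√(4πDt) = 11.84 m, giving peak height M/(n_e·A·√(4πDt)) = 8.56/(0.25 × 3.51 × 11.84) = 0.8239 kg/m³.
(x−vt)²/(4Dt) = (-2.32)²/(4 × 0.0120 × 929) = 0.1207; exp(−0.1207) = 0.8863.
C = 0.8239 × 0.8863 = 0.730 kg/m³.

0.730 kg/m³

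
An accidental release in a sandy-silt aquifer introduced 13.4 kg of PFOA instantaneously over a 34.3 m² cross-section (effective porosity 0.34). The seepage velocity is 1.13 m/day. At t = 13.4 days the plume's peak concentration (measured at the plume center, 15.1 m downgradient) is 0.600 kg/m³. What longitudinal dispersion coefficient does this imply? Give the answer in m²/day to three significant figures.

0.0218 m²/day

At the plume center C_max = M/(n_e·A·√(4πDt)), so D = M²/(4πt·(n_e·A·C_max)²).
n_e·A·C_max = 0.34 × 34.3 × 0.600 = 6.997 kg/m.
D = 13.4²/(4π × 13.4 × 6.997²) = 0.0218 m²/day.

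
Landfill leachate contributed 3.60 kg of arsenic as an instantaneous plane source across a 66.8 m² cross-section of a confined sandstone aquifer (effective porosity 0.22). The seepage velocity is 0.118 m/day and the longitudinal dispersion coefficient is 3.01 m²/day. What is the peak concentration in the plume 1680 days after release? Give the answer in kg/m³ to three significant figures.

0.000972 kg/m³

The peak of an instantaneous 1D plume sits at x = vt; there the Gaussian factor is 1 and C_max = M/(n_e·A·√(4πDt)), where n_e·A is the pore area the mass is dissolved in.
√(4πDt) = √(4π × 3.01 × 1680) = 252.1 m, so C_max = 3.60/(0.22 × 66.8 × 252.1) = 0.000972 kg/m³.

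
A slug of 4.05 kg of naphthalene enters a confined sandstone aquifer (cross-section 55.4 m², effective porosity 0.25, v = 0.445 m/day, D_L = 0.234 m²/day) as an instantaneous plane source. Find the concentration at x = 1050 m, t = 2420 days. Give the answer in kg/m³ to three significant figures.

0.00252 kg/m³

For an instantaneous plane source, C(x,t) = M/(n_e·A·√(4πDt)) · exp(−(x−vt)²/(4Dt)), with n_e·A the pore (flow) area.
Plume center vt = 0.445 × 2420 = 1076.9 m, so the well at 1050 m is 26.9 m upgradient of the peak.
√(4πDt) = 84.36 m, giving peak height M/(n_e·A·√(4πDt)) = 4.05/(0.25 × 55.4 × 84.36) = 0.003466 kg/m³.
(x−vt)²/(4Dt) = (-26.9)²/(4 × 0.234 × 2420) = 0.3195; exp(−0.3195) = 0.7265.
C = 0.003466 × 0.7265 = 0.00252 kg/m³.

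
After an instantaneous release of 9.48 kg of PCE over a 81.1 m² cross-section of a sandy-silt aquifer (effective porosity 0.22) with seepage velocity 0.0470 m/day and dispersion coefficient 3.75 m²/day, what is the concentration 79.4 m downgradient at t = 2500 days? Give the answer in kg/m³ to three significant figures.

0.00149 kg/m³

For an instantaneous plane source, C(x,t) = M/(n_e·A·√(4πDt)) · exp(−(x−vt)²/(4Dt)), with n_e·A the pore (flow) area.
Plume center vt = 0.0470 × 2500 = 117.5 m, so the well at 79.4 m is 38.1 m upgradient of the peak.
√(4πDt) = 343.2 m, giving peak height M/(n_e·A·√(4πDt)) = 9.48/(0.22 × 81.1 × 343.2) = 0.001548 kg/m³.
(x−vt)²/(4Dt) = (-38.1)²/(4 × 3.75 × 2500) = 0.03871; exp(−0.03871) = 0.9620.
C = 0.001548 × 0.9620 = 0.00149 kg/m³.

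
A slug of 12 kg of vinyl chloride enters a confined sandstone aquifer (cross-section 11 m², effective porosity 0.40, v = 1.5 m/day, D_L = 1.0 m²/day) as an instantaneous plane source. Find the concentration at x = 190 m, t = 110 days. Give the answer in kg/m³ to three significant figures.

0.0177 kg/m³

For an instantaneous plane source, C(x,t) = M/(n_e·A·√(4πDt)) · exp(−(x−vt)²/(4Dt)), with n_e·A the pore (flow) area.
Plume center vt = 1.5 × 110 = 165 m, so the well at 190 m is 25 m downgradient of the peak.
√(4πDt) = 37.18 m, giving peak height M/(n_e·A·√(4πDt)) = 12/(0.40 × 11 × 37.18) = 0.07335 kg/m³.
(x−vt)²/(4Dt) = (25)²/(4 × 1.0 × 110) = 1.420; exp(−1.420) = 0.2417.
C = 0.07335 × 0.2417 = 0.0177 kg/m³.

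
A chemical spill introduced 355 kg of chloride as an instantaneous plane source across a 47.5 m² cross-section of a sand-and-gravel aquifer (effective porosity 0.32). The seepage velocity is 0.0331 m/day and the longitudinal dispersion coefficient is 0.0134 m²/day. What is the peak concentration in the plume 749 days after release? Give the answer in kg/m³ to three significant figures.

The peak of an instantaneous 1D plume sits at x = vt; there the Gaussian factor is 1 and C_max = M/(n_e·A·√(4πDt)), where n_e·A is the pore area the mass is dissolved in.
√(4πDt) = √(4π × 0.0134 × 749) = 11.23 m, so C_max = 355/(0.32 × 47.5 × 11.23) = 2.08 kg/m³.

2.08 kg/m³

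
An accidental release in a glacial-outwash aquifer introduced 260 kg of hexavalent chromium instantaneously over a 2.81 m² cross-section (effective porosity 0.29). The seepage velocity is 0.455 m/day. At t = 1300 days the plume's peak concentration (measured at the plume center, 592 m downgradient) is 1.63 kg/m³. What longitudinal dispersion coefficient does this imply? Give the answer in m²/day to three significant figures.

At the plume center C_max = M/(n_e·A·√(4πDt)), so D = M²/(4πt·(n_e·A·C_max)²).
n_e·A·C_max = 0.29 × 2.81 × 1.63 = 1.328 kg/m.
D = 260²/(4π × 1300 × 1.328²) = 2.35 m²/day.

2.35 m²/day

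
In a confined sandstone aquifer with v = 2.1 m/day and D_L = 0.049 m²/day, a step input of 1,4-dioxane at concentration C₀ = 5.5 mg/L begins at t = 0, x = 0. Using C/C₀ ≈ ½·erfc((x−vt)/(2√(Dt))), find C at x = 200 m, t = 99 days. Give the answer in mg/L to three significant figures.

5.47 mg/L

For a continuous step input, C/C₀ ≈ ½·erfc((x−vt)/(2√(Dt))).
vt = 2.1 × 99 = 207.9 m and 2√(Dt) = 2√(0.049 × 99) = 4.405 m.
Argument (x−vt)/(2√(Dt)) = (200 − 207.9)/4.405 = -1.793; ½·erfc(-1.793) = 0.9944.
C = 5.5 × 0.9944 = 5.47 mg/L.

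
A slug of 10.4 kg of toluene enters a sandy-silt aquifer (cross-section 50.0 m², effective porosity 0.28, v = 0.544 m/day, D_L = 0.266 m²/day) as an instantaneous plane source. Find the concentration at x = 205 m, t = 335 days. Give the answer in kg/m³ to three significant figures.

For an instantaneous plane source, C(x,t) = M/(n_e·A·√(4πDt)) · exp(−(x−vt)²/(4Dt)), with n_e·A the pore (flow) area.
Plume center vt = 0.544 × 335 = 182.24 m, so the well at 205 m is 22.76 m downgradient of the peak.
√(4πDt) = 33.46 m, giving peak height M/(n_e·A·√(4πDt)) = 10.4/(0.28 × 50.0 × 33.46) = 0.02220 kg/m³.
(x−vt)²/(4Dt) = (22.76)²/(4 × 0.266 × 335) = 1.453; exp(−1.453) = 0.2339.
C = 0.02220 × 0.2339 = 0.00519 kg/m³.

0.00519 kg/m³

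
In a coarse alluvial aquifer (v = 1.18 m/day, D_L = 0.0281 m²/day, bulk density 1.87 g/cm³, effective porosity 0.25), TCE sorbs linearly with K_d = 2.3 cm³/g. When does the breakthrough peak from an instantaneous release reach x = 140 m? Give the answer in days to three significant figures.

2160 days

Retardation factor R = 1 + ρ_b·K_d/n = 1 + 1.87 × 2.3/0.25 = 18.20.
Sorption retards both mechanisms: v_R = v/R = 0.06484 m/day, D_R = D/R = 0.001544 m²/day.
Peak time from v_R²t² + 2D_R t − x² = 0: t = (√(D_R² + v_R²x²) − D_R)/v_R².
√(D_R² + v_R²x²) = √(0.001544² + 0.06484² × 140²) = 9.078; v_R² = 0.004204.
t = (9.078 − 0.001544)/0.004204 = 2160 days.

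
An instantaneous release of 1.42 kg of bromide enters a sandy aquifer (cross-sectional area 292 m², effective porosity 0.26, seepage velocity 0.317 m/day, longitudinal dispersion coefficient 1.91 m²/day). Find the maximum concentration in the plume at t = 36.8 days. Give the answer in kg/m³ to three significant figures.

The peak of an instantaneous 1D plume sits at x = vt; there the Gaussian factor is 1 and C_max = M/(n_e·A·√(4πDt)), where n_e·A is the pore area the mass is dissolved in.
√(4πDt) = √(4π × 1.91 × 36.8) = 29.72 m, so C_max = 1.42/(0.26 × 292 × 29.72) = 0.000629 kg/m³.

0.000629 kg/m³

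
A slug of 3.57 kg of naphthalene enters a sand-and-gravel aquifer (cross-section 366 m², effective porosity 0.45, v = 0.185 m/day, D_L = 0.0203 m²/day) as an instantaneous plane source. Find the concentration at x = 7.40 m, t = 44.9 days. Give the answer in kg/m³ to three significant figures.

0.00511 kg/m³

For an instantaneous plane source, C(x,t) = M/(n_e·A·√(4πDt)) · exp(−(x−vt)²/(4Dt)), with n_e·A the pore (flow) area.
Plume center vt = 0.185 × 44.9 = 8.3065 m, so the well at 7.40 m is 0.9065 m upgradient of the peak.
√(4πDt) = 3.384 m, giving peak height M/(n_e·A·√(4πDt)) = 3.57/(0.45 × 366 × 3.384) = 0.006405 kg/m³.
(x−vt)²/(4Dt) = (-0.9065)²/(4 × 0.0203 × 44.9) = 0.2254; exp(−0.2254) = 0.7982.
C = 0.006405 × 0.7982 = 0.00511 kg/m³.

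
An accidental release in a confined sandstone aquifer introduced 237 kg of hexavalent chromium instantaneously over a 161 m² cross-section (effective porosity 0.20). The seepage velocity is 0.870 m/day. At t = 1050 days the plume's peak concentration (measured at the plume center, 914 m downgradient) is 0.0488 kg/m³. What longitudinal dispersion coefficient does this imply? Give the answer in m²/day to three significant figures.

1.72 m²/day

At the plume center C_max = M/(n_e·A·√(4πDt)), so D = M²/(4πt·(n_e·A·C_max)²).
n_e·A·C_max = 0.20 × 161 × 0.0488 = 1.571 kg/m.
D = 237²/(4π × 1050 × 1.571²) = 1.72 m²/day.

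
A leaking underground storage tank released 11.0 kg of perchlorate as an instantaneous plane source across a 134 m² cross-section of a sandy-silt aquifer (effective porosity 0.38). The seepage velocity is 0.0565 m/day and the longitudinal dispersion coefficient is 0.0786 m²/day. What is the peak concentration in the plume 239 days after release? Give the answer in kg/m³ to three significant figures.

0.0141 kg/m³

The peak of an instantaneous 1D plume sits at x = vt; there the Gaussian factor is 1 and C_max = M/(n_e·A·√(4πDt)), where n_e·A is the pore area the mass is dissolved in.
√(4πDt) = √(4π × 0.0786 × 239) = 15.36 m, so C_max = 11.0/(0.38 × 134 × 15.36) = 0.0141 kg/m³.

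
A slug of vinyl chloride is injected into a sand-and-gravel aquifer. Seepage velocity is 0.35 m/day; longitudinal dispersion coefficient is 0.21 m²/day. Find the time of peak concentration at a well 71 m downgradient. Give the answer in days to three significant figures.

For the 1D instantaneous-source solution, setting ∂C/∂t = 0 at fixed x gives v²t² + 2Dt − x² = 0, so t = (√(D² + v²x²) − D)/v².
√(D² + v²x²) = √(0.21² + 0.35² × 71²) = 24.85; v² = 0.1225.
t = (24.85 − 0.21)/0.1225 = 201 days (vs. the pure-advection estimate x/v = 203 d).

201 days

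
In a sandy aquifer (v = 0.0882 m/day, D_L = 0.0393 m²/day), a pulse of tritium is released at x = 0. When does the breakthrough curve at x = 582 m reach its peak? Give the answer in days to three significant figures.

For the 1D instantaneous-source solution, setting ∂C/∂t = 0 at fixed x gives v²t² + 2Dt − x² = 0, so t = (√(D² + v²x²) − D)/v².
√(D² + v²x²) = √(0.0393² + 0.0882² × 582²) = 51.33; v² = 0.00777924.
t = (51.33 − 0.0393)/0.00777924 = 6590 days (vs. the pure-advection estimate x/v = 6600 d).

6590 days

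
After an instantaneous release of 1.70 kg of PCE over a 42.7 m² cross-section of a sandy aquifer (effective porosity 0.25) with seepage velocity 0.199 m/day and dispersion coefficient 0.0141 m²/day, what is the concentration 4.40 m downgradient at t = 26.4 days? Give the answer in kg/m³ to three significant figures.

For an instantaneous plane source, C(x,t) = M/(n_e·A·√(4πDt)) · exp(−(x−vt)²/(4Dt)), with n_e·A the pore (flow) area.
Plume center vt = 0.199 × 26.4 = 5.2536 m, so the well at 4.40 m is 0.8536 m upgradient of the peak.
√(4πDt) = 2.163 m, giving peak height M/(n_e·A·√(4πDt)) = 1.70/(0.25 × 42.7 × 2.163) = 0.07362 kg/m³.
(x−vt)²/(4Dt) = (-0.8536)²/(4 × 0.0141 × 26.4) = 0.4894; exp(−0.4894) = 0.6130.
C = 0.07362 × 0.6130 = 0.0451 kg/m³.

0.0451 kg/m³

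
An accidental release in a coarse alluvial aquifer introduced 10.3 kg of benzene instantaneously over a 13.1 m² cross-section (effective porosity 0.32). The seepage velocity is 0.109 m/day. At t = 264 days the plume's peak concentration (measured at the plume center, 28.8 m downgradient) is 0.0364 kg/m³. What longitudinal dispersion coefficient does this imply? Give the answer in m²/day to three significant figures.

At the plume center C_max = M/(n_e·A·√(4πDt)), so D = M²/(4πt·(n_e·A·C_max)²).
n_e·A·C_max = 0.32 × 13.1 × 0.0364 = 0.1526 kg/m.
D = 10.3²/(4π × 264 × 0.1526²) = 1.37 m²/day.

1.37 m²/day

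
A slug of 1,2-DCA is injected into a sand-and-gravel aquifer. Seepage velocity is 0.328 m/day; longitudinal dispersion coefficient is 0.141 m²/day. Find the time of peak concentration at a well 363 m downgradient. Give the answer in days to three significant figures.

1110 days

For the 1D instantaneous-source solution, setting ∂C/∂t = 0 at fixed x gives v²t² + 2Dt − x² = 0, so t = (√(D² + v²x²) − D)/v².
√(D² + v²x²) = √(0.141² + 0.328² × 363²) = 119.1; v² = 0.107584.
t = (119.1 − 0.141)/0.107584 = 1110 days (vs. the pure-advection estimate x/v = 1110 d).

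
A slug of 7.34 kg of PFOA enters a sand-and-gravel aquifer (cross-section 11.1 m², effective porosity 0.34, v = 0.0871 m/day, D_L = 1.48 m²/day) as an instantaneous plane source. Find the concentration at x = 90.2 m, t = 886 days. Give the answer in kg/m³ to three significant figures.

0.0147 kg/m³

For an instantaneous plane source, C(x,t) = M/(n_e·A·√(4πDt)) · exp(−(x−vt)²/(4Dt)), with n_e·A the pore (flow) area.
Plume center vt = 0.0871 × 886 = 77.1706 m, so the well at 90.2 m is 13.0294 m downgradient of the peak.
√(4πDt) = 128.4 m, giving peak height M/(n_e·A·√(4πDt)) = 7.34/(0.34 × 11.1 × 128.4) = 0.01515 kg/m³.
(x−vt)²/(4Dt) = (13.0294)²/(4 × 1.48 × 886) = 0.03237; exp(−0.03237) = 0.9681.
C = 0.01515 × 0.9681 = 0.0147 kg/m³.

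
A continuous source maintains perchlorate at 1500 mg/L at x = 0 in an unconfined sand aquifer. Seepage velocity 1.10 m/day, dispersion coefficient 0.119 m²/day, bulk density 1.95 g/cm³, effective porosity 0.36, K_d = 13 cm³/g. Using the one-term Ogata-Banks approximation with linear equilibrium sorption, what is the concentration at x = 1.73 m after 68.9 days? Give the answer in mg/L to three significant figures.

Retardation factor R = 1 + ρ_b·K_d/n = 1 + 1.95 × 13/0.36 = 71.42.
Sorption retards both mechanisms: v_R = v/R = 0.01540 m/day, D_R = D/R = 0.001666 m²/day.
v_R·t = 0.01540 × 68.9 = 1.06106 m; 2√(D_R t) = 0.6776 m; argument = (1.73 − 1.06106)/0.6776 = 0.9872.
C = C₀ × ½·erfc(0.9872) = 1500 × 0.08134 = 122 mg/L.

122 mg/L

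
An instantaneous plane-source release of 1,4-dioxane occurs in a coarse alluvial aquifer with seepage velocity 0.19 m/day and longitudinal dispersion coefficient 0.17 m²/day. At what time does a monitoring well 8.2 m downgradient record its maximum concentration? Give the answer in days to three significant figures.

38.7 days

For the 1D instantaneous-source solution, setting ∂C/∂t = 0 at fixed x gives v²t² + 2Dt − x² = 0, so t = (√(D² + v²x²) − D)/v².
√(D² + v²x²) = √(0.17² + 0.19² × 8.2²) = 1.567; v² = 0.0361.
t = (1.567 − 0.17)/0.0361 = 38.7 days (vs. the pure-advection estimate x/v = 43.2 d).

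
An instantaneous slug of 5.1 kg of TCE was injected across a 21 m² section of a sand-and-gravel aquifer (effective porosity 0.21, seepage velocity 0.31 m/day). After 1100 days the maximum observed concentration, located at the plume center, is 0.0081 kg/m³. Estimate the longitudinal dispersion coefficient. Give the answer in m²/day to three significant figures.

At the plume center C_max = M/(n_e·A·√(4πDt)), so D = M²/(4πt·(n_e·A·C_max)²).
n_e·A·C_max = 0.21 × 21 × 0.0081 = 0.03572 kg/m.
D = 5.1²/(4π × 1100 × 0.03572²) = 1.47 m²/day.

1.47 m²/day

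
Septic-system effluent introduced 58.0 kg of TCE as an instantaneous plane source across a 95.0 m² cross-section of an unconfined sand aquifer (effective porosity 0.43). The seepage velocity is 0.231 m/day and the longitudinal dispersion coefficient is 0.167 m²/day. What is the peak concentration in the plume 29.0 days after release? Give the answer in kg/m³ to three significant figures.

The peak of an instantaneous 1D plume sits at x = vt; there the Gaussian factor is 1 and C_max = M/(n_e·A·√(4πDt)), where n_e·A is the pore area the mass is dissolved in.
√(4πDt) = √(4π × 0.167 × 29.0) = 7.801 m, so C_max = 58.0/(0.43 × 95.0 × 7.801) = 0.182 kg/m³.

0.182 kg/m³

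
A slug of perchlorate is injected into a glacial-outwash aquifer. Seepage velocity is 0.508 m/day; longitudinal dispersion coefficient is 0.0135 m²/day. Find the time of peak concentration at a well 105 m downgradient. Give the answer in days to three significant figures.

207 days

For the 1D instantaneous-source solution, setting ∂C/∂t = 0 at fixed x gives v²t² + 2Dt − x² = 0, so t = (√(D² + v²x²) − D)/v².
√(D² + v²x²) = √(0.0135² + 0.508² × 105²) = 53.34; v² = 0.258064.
t = (53.34 − 0.0135)/0.258064 = 207 days (vs. the pure-advection estimate x/v = 207 d).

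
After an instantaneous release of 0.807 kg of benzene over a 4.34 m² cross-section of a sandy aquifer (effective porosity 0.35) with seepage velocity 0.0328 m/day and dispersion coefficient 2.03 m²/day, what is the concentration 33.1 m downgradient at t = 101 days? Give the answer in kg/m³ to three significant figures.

0.00355 kg/m³

For an instantaneous plane source, C(x,t) = M/(n_e·A·√(4πDt)) · exp(−(x−vt)²/(4Dt)), with n_e·A the pore (flow) area.
Plume center vt = 0.0328 × 101 = 3.3128 m, so the well at 33.1 m is 29.7872 m downgradient of the peak.
√(4πDt) = 50.76 m, giving peak height M/(n_e·A·√(4πDt)) = 0.807/(0.35 × 4.34 × 50.76) = 0.01047 kg/m³.
(x−vt)²/(4Dt) = (29.7872)²/(4 × 2.03 × 101) = 1.082; exp(−1.082) = 0.3389.
C = 0.01047 × 0.3389 = 0.00355 kg/m³.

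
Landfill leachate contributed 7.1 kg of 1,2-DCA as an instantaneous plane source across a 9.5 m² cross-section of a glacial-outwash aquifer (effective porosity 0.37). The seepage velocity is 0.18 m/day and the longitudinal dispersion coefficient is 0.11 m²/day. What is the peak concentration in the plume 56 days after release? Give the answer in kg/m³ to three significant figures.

The peak of an instantaneous 1D plume sits at x = vt; there the Gaussian factor is 1 and C_max = M/(n_e·A·√(4πDt)), where n_e·A is the pore area the mass is dissolved in.
√(4πDt) = √(4π × 0.11 × 56) = 8.798 m, so C_max = 7.1/(0.37 × 9.5 × 8.798) = 0.230 kg/m³.

0.230 kg/m³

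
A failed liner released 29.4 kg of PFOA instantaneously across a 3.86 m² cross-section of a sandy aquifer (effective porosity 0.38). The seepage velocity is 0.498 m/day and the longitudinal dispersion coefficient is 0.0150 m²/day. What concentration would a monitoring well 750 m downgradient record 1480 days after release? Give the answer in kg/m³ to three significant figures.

0.181 kg/m³

For an instantaneous plane source, C(x,t) = M/(n_e·A·√(4πDt)) · exp(−(x−vt)²/(4Dt)), with n_e·A the pore (flow) area.
Plume center vt = 0.498 × 1480 = 737.04 m, so the well at 750 m is 12.96 m downgradient of the peak.
√(4πDt) = 16.70 m, giving peak height M/(n_e·A·√(4πDt)) = 29.4/(0.38 × 3.86 × 16.70) = 1.200 kg/m³.
(x−vt)²/(4Dt) = (12.96)²/(4 × 0.0150 × 1480) = 1.891; exp(−1.891) = 0.1509.
C = 1.200 × 0.1509 = 0.181 kg/m³.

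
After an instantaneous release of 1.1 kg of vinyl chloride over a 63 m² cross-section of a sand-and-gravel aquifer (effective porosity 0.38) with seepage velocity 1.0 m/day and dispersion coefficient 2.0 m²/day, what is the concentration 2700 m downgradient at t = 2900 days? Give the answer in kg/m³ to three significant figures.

For an instantaneous plane source, C(x,t) = M/(n_e·A·√(4πDt)) · exp(−(x−vt)²/(4Dt)), with n_e·A the pore (flow) area.
Plume center vt = 1.0 × 2900 = 2900 m, so the well at 2700 m is 200 m upgradient of the peak.
√(4πDt) = 270.0 m, giving peak height M/(n_e·A·√(4πDt)) = 1.1/(0.38 × 63 × 270.0) = 0.0001702 kg/m³.
(x−vt)²/(4Dt) = (-200)²/(4 × 2.0 × 2900) = 1.724; exp(−1.724) = 0.1784.
C = 0.0001702 × 0.1784 = 3.04e-05 kg/m³.

3.04e-05 kg/m³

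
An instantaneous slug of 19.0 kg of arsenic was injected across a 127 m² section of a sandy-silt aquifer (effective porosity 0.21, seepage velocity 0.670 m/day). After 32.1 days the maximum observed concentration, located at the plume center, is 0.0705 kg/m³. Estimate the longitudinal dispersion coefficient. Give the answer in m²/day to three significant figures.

At the plume center C_max = M/(n_e·A·√(4πDt)), so D = M²/(4πt·(n_e·A·C_max)²).
n_e·A·C_max = 0.21 × 127 × 0.0705 = 1.880 kg/m.
D = 19.0²/(4π × 32.1 × 1.880²) = 0.253 m²/day.

0.253 m²/day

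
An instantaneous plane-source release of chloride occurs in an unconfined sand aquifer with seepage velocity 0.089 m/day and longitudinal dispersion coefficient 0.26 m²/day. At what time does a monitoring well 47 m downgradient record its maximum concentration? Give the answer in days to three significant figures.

For the 1D instantaneous-source solution, setting ∂C/∂t = 0 at fixed x gives v²t² + 2Dt − x² = 0, so t = (√(D² + v²x²) − D)/v².
√(D² + v²x²) = √(0.26² + 0.089² × 47²) = 4.191; v² = 0.007921.
t = (4.191 − 0.26)/0.007921 = 496 days (vs. the pure-advection estimate x/v = 528 d).

496 days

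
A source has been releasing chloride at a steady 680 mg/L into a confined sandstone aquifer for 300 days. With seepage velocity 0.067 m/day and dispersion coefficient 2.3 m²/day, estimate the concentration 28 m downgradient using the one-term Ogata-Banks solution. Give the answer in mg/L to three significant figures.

283 mg/L

For a continuous step input, C/C₀ ≈ ½·erfc((x−vt)/(2√(Dt))).
vt = 0.067 × 300 = 20.1 m and 2√(Dt) = 2√(2.3 × 300) = 52.54 m.
Argument (x−vt)/(2√(Dt)) = (28 − 20.1)/52.54 = 0.1504; ½·erfc(0.1504) = 0.4158.
C = 680 × 0.4158 = 283 mg/L.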